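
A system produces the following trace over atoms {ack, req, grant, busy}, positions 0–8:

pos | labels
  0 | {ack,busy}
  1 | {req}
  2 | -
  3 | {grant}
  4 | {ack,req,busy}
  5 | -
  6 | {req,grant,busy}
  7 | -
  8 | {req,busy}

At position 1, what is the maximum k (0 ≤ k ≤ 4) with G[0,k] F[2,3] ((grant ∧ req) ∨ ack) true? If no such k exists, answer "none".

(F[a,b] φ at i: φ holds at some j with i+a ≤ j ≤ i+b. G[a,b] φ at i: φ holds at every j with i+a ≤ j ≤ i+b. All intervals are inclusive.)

3

F[2,3] ((grant ∧ req) ∨ ack) must hold from j=1 onward; find where it first fails.
  j=1: holds
  j=2: holds
  j=3: holds
  j=4: holds
  j=5: fails
Holds on [1,4], so largest k = 3.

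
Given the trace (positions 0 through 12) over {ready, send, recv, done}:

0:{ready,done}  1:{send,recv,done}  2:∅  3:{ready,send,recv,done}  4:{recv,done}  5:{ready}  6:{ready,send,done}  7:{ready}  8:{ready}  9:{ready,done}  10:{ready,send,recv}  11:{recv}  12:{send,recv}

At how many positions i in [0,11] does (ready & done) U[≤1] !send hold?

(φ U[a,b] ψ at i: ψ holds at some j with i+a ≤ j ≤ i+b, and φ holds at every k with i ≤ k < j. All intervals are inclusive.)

Evaluate at each i in [0,11]:
  i=0: ✓ (rhs at j=0)
  i=1: ✗ (lhs fails at k=1 before rhs at j=2)
  i=2: ✓ (rhs at j=2)
  i=3: ✓ (rhs at j=4; lhs holds on [3,3])
  i=4: ✓ (rhs at j=4)
  i=5: ✓ (rhs at j=5)
  i=6: ✓ (rhs at j=7; lhs holds on [6,6])
  i=7: ✓ (rhs at j=7)
  i=8: ✓ (rhs at j=8)
  i=9: ✓ (rhs at j=9)
  i=10: ✗ (lhs fails at k=10 before rhs at j=11)
  i=11: ✓ (rhs at j=11)
Positions where it holds: {0, 2, 3, 4, 5, 6, 7, 8, 9, 11} → 10.

10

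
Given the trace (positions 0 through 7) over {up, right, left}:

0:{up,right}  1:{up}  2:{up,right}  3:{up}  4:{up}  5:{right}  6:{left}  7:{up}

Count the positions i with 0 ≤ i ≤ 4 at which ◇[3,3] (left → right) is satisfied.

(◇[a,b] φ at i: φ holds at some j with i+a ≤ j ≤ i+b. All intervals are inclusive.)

Evaluate at each i in [0,4]:
  i=0: ✓ (witness j=3)
  i=1: ✓ (witness j=4)
  i=2: ✓ (witness j=5)
  i=3: ✗ (none in [6,6])
  i=4: ✓ (witness j=7)
Positions where it holds: {0, 1, 2, 4} → 4.

4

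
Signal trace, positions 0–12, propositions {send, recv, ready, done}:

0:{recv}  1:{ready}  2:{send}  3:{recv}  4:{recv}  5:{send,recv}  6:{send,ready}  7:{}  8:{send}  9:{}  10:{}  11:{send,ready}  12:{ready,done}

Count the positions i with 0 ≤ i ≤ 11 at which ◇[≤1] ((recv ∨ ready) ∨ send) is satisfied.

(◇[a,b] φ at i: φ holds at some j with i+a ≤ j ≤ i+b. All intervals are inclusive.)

11

Evaluate at each i in [0,11]:
  i=0: ✓ (witness j=0)
  i=1: ✓ (witness j=1)
  i=2: ✓ (witness j=2)
  i=3: ✓ (witness j=3)
  i=4: ✓ (witness j=4)
  i=5: ✓ (witness j=5)
  i=6: ✓ (witness j=6)
  i=7: ✓ (witness j=8)
  i=8: ✓ (witness j=8)
  i=9: ✗ (none in [9,10])
  i=10: ✓ (witness j=11)
  i=11: ✓ (witness j=11)
Positions where it holds: {0, 1, 2, 3, 4, 5, 6, 7, 8, 10, 11} → 11.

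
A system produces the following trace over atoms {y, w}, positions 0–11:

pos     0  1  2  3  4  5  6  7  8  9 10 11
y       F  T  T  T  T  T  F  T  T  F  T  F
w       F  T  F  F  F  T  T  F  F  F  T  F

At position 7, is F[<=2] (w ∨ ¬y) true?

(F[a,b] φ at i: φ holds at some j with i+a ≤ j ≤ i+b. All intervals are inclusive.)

Check (w ∨ ¬y) at each j in [7,9]:
  j=7: false
  j=8: false
  j=9: true
Found at j=9 → formula holds.

True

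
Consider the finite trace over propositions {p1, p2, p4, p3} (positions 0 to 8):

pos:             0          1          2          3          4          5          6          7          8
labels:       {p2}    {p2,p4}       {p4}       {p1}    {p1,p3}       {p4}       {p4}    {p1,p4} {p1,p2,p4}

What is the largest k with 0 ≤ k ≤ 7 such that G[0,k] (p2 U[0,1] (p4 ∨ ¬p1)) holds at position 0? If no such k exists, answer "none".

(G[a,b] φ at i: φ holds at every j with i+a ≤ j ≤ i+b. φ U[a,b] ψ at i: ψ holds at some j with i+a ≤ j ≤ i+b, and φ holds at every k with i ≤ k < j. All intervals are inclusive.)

2

(p2 U[0,1] (p4 ∨ ¬p1)) must hold from j=0 onward; find where it first fails.
  j=0: holds
  j=1: holds
  j=2: holds
  j=3: fails
Holds on [0,2], so largest k = 2.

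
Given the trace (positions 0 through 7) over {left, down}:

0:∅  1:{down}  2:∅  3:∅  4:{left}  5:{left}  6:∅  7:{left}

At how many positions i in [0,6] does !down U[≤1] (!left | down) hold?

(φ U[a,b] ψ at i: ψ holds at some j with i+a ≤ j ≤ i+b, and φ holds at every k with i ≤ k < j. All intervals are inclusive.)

6

Evaluate at each i in [0,6]:
  i=0: ✓ (rhs at j=0)
  i=1: ✓ (rhs at j=1)
  i=2: ✓ (rhs at j=2)
  i=3: ✓ (rhs at j=3)
  i=4: ✗ (no rhs in [4,5])
  i=5: ✓ (rhs at j=6; lhs holds on [5,5])
  i=6: ✓ (rhs at j=6)
Positions where it holds: {0, 1, 2, 3, 5, 6} → 6.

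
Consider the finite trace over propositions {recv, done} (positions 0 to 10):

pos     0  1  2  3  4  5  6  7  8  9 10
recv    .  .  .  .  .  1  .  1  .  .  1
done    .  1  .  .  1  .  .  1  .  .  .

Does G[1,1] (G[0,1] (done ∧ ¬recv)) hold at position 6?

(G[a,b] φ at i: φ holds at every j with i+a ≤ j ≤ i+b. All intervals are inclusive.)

Check G[0,1] (done ∧ ¬recv) at every j in [7,7]:
  j=7: fails at 7
Fails at j=7 → formula fails.

No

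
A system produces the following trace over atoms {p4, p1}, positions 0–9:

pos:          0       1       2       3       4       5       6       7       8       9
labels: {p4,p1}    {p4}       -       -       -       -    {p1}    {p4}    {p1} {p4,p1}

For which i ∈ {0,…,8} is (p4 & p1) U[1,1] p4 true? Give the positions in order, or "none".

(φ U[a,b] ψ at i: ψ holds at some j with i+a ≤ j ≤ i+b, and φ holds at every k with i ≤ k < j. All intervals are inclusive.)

0

Evaluate at each i in [0,8]:
  i=0: ✓ (rhs at j=1; lhs holds on [0,0])
  i=1: ✗ (no rhs in [2,2])
  i=2: ✗ (no rhs in [3,3])
  i=3: ✗ (no rhs in [4,4])
  i=4: ✗ (no rhs in [5,5])
  i=5: ✗ (no rhs in [6,6])
  i=6: ✗ (lhs fails at k=6 before rhs at j=7)
  i=7: ✗ (no rhs in [8,8])
  i=8: ✗ (lhs fails at k=8 before rhs at j=9)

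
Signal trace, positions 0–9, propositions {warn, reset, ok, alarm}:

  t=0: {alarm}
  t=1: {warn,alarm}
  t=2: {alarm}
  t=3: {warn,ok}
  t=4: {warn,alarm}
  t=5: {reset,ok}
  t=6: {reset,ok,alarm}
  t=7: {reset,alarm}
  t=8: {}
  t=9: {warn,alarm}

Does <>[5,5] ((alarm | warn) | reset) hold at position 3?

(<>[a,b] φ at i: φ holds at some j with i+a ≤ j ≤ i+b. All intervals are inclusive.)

Does not hold

Check ((alarm | warn) | reset) at each j in [8,8]:
  j=8: false
No position in the window satisfies it → formula fails.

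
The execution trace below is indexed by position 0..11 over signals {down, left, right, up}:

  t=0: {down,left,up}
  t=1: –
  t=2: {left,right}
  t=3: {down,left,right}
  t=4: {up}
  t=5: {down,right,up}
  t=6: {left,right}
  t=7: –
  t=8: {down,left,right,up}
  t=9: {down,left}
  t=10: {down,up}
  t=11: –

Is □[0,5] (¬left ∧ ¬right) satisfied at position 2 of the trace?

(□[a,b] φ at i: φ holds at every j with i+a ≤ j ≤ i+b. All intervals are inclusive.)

Check (¬left ∧ ¬right) at every j in [2,7]:
  j=2: false
  j=3: false
  j=4: true
  j=5: false
  j=6: false
  j=7: true
Fails at j=2 → formula fails.

False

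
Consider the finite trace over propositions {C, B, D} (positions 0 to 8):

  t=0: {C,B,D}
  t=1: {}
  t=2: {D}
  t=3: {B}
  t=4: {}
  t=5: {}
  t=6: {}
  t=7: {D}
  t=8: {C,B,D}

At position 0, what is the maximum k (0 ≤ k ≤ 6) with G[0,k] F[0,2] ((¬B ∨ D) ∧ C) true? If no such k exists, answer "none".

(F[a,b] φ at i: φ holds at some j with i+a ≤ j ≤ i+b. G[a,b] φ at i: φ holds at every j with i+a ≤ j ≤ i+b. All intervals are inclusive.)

0

F[0,2] ((¬B ∨ D) ∧ C) must hold from j=0 onward; find where it first fails.
  j=0: holds
  j=1: fails
Holds on [0,0], so largest k = 0.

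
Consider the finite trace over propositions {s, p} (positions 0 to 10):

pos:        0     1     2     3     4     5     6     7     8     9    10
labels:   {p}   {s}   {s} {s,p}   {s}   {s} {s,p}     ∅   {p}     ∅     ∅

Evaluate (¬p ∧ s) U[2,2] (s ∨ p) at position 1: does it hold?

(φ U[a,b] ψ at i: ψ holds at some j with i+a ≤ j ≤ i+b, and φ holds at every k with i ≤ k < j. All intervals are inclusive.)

Yes

Need some j in [3,3] with (s ∨ p), and (¬p ∧ s) at every k in [1,j-1].
  j=3: (s ∨ p) holds; (¬p ∧ s) holds at every k in [1,2] → satisfied.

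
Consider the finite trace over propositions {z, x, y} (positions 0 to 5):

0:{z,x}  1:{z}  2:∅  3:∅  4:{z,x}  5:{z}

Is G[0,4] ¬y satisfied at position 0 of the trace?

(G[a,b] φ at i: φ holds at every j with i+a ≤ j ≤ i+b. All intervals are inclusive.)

Yes

Check ¬y at every j in [0,4]:
  j=0: true
  j=1: true
  j=2: true
  j=3: true
  j=4: true
All positions satisfy it → formula holds.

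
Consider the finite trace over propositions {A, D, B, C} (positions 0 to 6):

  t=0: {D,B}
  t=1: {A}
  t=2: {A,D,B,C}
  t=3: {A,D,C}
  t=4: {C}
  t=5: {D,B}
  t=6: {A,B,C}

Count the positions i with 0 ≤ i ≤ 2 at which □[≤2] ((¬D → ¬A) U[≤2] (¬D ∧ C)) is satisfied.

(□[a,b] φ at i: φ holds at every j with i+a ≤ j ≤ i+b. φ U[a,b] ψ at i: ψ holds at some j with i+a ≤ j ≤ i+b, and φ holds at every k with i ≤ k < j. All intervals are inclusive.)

1

Evaluate at each i in [0,2]:
  i=0: ✗ (fails at j=0)
  i=1: ✗ (fails at j=1)
  i=2: ✓ (all of [2,4])
Positions where it holds: {2} → 1.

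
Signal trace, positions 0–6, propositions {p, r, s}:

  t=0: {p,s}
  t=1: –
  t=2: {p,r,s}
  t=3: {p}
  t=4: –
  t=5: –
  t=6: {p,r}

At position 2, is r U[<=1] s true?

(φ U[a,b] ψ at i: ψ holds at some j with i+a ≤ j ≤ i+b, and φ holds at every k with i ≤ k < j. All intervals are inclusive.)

Need some j in [2,3] with s, and r at every k in [2,j-1].
  j=2: s holds; no prefix to check → satisfied.

True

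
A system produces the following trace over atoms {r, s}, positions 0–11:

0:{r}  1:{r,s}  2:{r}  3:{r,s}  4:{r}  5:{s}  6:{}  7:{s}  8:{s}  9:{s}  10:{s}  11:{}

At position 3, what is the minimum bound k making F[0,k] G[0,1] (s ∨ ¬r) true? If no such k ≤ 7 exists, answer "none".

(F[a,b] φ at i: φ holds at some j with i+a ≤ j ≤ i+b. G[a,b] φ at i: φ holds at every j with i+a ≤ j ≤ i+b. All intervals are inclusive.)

2

Scan j = 3,4,… for G[0,1] (s ∨ ¬r):
  j=3: fails
  j=4: fails
  j=5: holds
First hit at j=5, so smallest k = 5-3 = 2.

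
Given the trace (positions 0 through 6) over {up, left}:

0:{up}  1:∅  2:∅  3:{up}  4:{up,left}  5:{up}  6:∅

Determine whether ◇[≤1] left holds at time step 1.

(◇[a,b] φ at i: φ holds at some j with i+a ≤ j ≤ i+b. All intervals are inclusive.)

Check left at each j in [1,2]:
  j=1: false
  j=2: false
No position in the window satisfies it → formula fails.

No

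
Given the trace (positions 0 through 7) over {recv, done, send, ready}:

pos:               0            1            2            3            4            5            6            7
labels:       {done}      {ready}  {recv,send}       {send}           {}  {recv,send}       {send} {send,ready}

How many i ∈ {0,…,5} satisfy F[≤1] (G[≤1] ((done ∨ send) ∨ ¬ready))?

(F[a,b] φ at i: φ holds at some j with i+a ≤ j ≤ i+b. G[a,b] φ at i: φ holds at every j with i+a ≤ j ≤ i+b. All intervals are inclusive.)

Evaluate at each i in [0,5]:
  i=0: ✗ (none in [0,1])
  i=1: ✓ (witness j=2)
  i=2: ✓ (witness j=2)
  i=3: ✓ (witness j=3)
  i=4: ✓ (witness j=4)
  i=5: ✓ (witness j=5)
Positions where it holds: {1, 2, 3, 4, 5} → 5.

5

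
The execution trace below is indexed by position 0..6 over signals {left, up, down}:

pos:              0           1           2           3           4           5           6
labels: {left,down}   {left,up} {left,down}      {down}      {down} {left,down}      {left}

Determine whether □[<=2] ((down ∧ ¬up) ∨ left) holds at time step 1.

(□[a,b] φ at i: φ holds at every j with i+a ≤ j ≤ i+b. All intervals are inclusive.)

Holds

Check ((down ∧ ¬up) ∨ left) at every j in [1,3]:
  j=1: true
  j=2: true
  j=3: true
All positions satisfy it → formula holds.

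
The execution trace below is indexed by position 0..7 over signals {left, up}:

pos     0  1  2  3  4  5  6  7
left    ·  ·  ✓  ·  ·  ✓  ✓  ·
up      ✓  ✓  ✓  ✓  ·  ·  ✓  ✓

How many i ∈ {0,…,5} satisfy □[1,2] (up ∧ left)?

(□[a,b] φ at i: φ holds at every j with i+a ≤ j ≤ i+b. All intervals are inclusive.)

Evaluate at each i in [0,5]:
  i=0: ✗ (fails at j=1)
  i=1: ✗ (fails at j=3)
  i=2: ✗ (fails at j=3)
  i=3: ✗ (fails at j=4)
  i=4: ✗ (fails at j=5)
  i=5: ✗ (fails at j=7)
Positions where it holds: {} → 0.

0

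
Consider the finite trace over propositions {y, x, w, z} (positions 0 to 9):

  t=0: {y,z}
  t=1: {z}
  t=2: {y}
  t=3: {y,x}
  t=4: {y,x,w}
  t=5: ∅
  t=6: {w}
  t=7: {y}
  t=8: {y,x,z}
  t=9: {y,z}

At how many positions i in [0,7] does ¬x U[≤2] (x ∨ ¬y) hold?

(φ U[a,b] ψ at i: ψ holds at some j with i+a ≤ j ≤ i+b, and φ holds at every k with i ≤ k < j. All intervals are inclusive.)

8

Evaluate at each i in [0,7]:
  i=0: ✓ (rhs at j=1; lhs holds on [0,0])
  i=1: ✓ (rhs at j=1)
  i=2: ✓ (rhs at j=3; lhs holds on [2,2])
  i=3: ✓ (rhs at j=3)
  i=4: ✓ (rhs at j=4)
  i=5: ✓ (rhs at j=5)
  i=6: ✓ (rhs at j=6)
  i=7: ✓ (rhs at j=8; lhs holds on [7,7])
Positions where it holds: {0, 1, 2, 3, 4, 5, 6, 7} → 8.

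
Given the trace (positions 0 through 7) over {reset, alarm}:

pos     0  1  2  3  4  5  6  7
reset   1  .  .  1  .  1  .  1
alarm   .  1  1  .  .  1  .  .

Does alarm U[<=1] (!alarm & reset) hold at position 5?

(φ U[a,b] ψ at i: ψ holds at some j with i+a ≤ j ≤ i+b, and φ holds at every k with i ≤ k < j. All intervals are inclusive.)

Does not hold

Need some j in [5,6] with (!alarm & reset), and alarm at every k in [5,j-1].
  j=5: (!alarm & reset) false.
  j=6: (!alarm & reset) false.
No j in the window works → until fails.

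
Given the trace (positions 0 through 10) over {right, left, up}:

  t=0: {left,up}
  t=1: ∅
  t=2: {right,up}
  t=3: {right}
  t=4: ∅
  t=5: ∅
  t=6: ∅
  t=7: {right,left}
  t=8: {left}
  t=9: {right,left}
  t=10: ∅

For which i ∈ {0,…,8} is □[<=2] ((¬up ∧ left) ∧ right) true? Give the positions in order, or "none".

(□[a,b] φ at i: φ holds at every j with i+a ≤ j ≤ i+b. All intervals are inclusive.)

Evaluate at each i in [0,8]:
  i=0: ✗ (fails at j=0)
  i=1: ✗ (fails at j=1)
  i=2: ✗ (fails at j=2)
  i=3: ✗ (fails at j=3)
  i=4: ✗ (fails at j=4)
  i=5: ✗ (fails at j=5)
  i=6: ✗ (fails at j=6)
  i=7: ✗ (fails at j=8)
  i=8: ✗ (fails at j=8)

none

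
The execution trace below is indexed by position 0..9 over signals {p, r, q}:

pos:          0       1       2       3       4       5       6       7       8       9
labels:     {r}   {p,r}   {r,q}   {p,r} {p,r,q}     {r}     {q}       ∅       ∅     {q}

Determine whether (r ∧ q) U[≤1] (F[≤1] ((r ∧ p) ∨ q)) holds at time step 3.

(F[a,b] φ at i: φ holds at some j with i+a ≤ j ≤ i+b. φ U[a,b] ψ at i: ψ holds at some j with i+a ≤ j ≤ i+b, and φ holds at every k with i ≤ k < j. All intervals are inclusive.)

Need some j in [3,4] with F[≤1] ((r ∧ p) ∨ q), and (r ∧ q) at every k in [3,j-1].
  j=3: F[≤1] ((r ∧ p) ∨ q) holds; no prefix to check → satisfied.

True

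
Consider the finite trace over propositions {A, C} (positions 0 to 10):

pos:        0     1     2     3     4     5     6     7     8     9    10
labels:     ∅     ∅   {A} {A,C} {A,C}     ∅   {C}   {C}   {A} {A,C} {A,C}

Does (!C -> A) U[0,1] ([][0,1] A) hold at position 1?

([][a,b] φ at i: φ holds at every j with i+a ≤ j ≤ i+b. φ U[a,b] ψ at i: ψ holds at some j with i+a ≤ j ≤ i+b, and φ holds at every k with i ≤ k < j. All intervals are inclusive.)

No

Need some j in [1,2] with [][0,1] A, and (!C -> A) at every k in [1,j-1].
  j=1: [][0,1] A — fails at 1.
  j=2: [][0,1] A holds, but (!C -> A) fails at k=1 → not this j.
No j in the window works → until fails.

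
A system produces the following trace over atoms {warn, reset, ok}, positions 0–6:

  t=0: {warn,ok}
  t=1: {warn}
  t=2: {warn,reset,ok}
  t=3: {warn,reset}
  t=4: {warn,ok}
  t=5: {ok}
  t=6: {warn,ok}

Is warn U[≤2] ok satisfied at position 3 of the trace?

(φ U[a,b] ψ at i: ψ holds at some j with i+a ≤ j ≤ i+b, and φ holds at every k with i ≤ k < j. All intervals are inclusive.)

True

Need some j in [3,5] with ok, and warn at every k in [3,j-1].
  j=3: ok false.
  j=4: ok holds; warn holds at every k in [3,3] → satisfied.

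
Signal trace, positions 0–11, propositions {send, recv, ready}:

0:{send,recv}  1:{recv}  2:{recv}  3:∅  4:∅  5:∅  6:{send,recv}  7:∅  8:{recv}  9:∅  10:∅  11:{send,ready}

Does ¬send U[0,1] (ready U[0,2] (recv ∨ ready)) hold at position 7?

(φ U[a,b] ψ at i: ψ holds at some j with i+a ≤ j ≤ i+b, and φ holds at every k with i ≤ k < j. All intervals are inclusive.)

Need some j in [7,8] with (ready U[0,2] (recv ∨ ready)), and ¬send at every k in [7,j-1].
  j=7: (ready U[0,2] (recv ∨ ready)) — fails.
  j=8: (ready U[0,2] (recv ∨ ready)) holds; ¬send holds at every k in [7,7] → satisfied.

Yes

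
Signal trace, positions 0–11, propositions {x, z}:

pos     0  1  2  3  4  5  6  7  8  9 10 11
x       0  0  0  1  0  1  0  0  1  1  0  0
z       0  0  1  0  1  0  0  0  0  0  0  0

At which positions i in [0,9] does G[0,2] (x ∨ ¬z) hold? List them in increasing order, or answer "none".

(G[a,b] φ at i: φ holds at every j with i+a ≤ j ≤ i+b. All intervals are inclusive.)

5, 6, 7, 8, 9

Evaluate at each i in [0,9]:
  i=0: ✗ (fails at j=2)
  i=1: ✗ (fails at j=2)
  i=2: ✗ (fails at j=2)
  i=3: ✗ (fails at j=4)
  i=4: ✗ (fails at j=4)
  i=5: ✓ (all of [5,7])
  i=6: ✓ (all of [6,8])
  i=7: ✓ (all of [7,9])
  i=8: ✓ (all of [8,10])
  i=9: ✓ (all of [9,11])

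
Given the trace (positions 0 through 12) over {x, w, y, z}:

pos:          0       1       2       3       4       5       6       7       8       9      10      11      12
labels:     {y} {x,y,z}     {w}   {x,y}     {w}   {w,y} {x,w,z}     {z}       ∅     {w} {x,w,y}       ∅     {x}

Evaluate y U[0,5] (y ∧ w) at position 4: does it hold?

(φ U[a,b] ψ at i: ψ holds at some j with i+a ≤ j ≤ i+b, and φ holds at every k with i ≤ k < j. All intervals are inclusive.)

No

Need some j in [4,9] with (y ∧ w), and y at every k in [4,j-1].
  j=4: (y ∧ w) false.
  j=5: (y ∧ w) holds, but y fails at k=4 → not this j.
  j=6: (y ∧ w) false.
  j=7: (y ∧ w) false.
  j=8: (y ∧ w) false.
  j=9: (y ∧ w) false.
No j in the window works → until fails.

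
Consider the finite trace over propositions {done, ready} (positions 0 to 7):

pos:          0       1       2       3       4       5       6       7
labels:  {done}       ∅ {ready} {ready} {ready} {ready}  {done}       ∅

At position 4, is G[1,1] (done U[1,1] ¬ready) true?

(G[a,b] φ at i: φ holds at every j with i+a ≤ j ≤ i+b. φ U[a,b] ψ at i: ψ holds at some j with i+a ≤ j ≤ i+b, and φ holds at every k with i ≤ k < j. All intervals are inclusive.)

Check (done U[1,1] ¬ready) at every j in [5,5]:
  j=5: fails
Fails at j=5 → formula fails.

False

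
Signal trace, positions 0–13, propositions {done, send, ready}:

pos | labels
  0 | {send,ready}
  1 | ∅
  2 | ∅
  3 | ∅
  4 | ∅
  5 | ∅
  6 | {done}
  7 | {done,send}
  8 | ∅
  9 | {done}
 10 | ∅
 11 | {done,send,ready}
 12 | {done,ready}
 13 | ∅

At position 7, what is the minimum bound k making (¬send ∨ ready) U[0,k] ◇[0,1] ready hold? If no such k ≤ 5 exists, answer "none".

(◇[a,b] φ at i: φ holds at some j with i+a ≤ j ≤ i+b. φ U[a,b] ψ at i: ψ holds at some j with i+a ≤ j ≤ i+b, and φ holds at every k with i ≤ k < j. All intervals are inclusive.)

Need earliest j ≥ 7 with ◇[0,1] ready, and (¬send ∨ ready) at every k in [7,j-1].
  j=7: rhs fails.
  j=8: rhs fails.
  j=9: rhs fails.
  j=10: rhs holds but lhs fails at k=7.
  j=11: rhs holds but lhs fails at k=7.
  j=12: rhs holds but lhs fails at k=7.
No witness within the range → none.

none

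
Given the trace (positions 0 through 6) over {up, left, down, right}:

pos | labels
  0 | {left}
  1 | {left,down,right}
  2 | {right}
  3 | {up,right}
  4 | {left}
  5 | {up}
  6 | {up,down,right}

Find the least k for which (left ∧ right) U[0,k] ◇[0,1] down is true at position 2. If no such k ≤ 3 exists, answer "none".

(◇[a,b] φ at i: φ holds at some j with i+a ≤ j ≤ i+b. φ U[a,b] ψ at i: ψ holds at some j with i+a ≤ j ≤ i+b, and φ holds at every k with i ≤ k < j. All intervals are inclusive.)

Need earliest j ≥ 2 with ◇[0,1] down, and (left ∧ right) at every k in [2,j-1].
  j=2: rhs fails.
  j=3: rhs fails.
  j=4: rhs fails.
  j=5: rhs holds but lhs fails at k=2.
No witness within the range → none.

none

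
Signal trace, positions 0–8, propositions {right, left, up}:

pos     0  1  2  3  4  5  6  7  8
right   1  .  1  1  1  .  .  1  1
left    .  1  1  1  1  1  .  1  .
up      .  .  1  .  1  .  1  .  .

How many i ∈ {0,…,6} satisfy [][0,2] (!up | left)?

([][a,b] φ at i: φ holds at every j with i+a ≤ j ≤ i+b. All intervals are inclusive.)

Evaluate at each i in [0,6]:
  i=0: ✓ (all of [0,2])
  i=1: ✓ (all of [1,3])
  i=2: ✓ (all of [2,4])
  i=3: ✓ (all of [3,5])
  i=4: ✗ (fails at j=6)
  i=5: ✗ (fails at j=6)
  i=6: ✗ (fails at j=6)
Positions where it holds: {0, 1, 2, 3} → 4.

4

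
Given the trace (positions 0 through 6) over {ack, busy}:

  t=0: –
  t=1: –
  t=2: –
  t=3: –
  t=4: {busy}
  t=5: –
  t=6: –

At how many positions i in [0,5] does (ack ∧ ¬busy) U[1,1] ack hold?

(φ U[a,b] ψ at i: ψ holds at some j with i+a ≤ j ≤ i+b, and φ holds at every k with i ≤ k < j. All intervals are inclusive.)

Evaluate at each i in [0,5]:
  i=0: ✗ (no rhs in [1,1])
  i=1: ✗ (no rhs in [2,2])
  i=2: ✗ (no rhs in [3,3])
  i=3: ✗ (no rhs in [4,4])
  i=4: ✗ (no rhs in [5,5])
  i=5: ✗ (no rhs in [6,6])
Positions where it holds: {} → 0.

0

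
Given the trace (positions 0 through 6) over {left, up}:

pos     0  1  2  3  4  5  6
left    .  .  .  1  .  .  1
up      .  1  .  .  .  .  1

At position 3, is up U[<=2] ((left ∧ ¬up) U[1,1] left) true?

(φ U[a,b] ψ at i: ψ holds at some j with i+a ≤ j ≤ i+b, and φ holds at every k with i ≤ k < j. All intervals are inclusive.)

False

Need some j in [3,5] with ((left ∧ ¬up) U[1,1] left), and up at every k in [3,j-1].
  j=3: ((left ∧ ¬up) U[1,1] left) — fails.
  j=4: ((left ∧ ¬up) U[1,1] left) — fails.
  j=5: ((left ∧ ¬up) U[1,1] left) — fails.
No j in the window works → until fails.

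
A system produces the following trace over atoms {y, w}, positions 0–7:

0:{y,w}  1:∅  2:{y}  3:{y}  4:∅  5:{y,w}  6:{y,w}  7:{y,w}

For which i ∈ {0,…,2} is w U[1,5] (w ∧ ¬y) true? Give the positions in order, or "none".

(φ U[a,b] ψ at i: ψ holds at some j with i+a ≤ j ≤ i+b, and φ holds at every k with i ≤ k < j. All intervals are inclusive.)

none

Evaluate at each i in [0,2]:
  i=0: ✗ (no rhs in [1,5])
  i=1: ✗ (no rhs in [2,6])
  i=2: ✗ (no rhs in [3,7])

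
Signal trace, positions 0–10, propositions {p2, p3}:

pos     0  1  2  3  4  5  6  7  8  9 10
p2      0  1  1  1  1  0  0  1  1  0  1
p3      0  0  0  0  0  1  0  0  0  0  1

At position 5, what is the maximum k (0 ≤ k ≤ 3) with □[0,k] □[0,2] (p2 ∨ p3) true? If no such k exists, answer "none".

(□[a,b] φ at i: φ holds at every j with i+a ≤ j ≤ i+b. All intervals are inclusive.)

none

□[0,2] (p2 ∨ p3) must hold from j=5 onward; find where it first fails.
  j=5: fails → no k works.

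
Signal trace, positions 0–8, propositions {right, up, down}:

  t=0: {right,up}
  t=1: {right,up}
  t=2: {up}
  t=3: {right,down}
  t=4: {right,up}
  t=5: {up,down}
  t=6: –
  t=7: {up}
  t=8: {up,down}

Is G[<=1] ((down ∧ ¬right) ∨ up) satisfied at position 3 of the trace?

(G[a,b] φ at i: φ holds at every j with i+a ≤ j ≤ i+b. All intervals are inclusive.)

Check ((down ∧ ¬right) ∨ up) at every j in [3,4]:
  j=3: false
  j=4: true
Fails at j=3 → formula fails.

Does not hold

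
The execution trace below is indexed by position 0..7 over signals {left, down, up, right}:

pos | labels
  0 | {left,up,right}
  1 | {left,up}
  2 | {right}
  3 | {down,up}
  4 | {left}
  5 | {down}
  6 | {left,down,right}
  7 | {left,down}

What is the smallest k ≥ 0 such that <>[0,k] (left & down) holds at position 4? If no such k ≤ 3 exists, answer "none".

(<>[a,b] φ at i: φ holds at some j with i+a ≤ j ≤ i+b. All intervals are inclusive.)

2

Scan j = 4,5,… for (left & down):
  j=4: fails
  j=5: fails
  j=6: holds
First hit at j=6, so smallest k = 6-4 = 2.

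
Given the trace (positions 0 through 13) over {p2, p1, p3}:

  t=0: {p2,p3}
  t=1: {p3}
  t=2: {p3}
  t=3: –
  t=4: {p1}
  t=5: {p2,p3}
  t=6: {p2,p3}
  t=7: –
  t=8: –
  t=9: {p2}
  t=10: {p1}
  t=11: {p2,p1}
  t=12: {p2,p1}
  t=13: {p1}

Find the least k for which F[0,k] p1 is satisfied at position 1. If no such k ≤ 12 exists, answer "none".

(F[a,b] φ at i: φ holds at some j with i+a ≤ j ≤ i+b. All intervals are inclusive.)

3

Scan j = 1,2,… for p1:
  j=1: fails
  j=2: fails
  j=3: fails
  j=4: holds
First hit at j=4, so smallest k = 4-1 = 3.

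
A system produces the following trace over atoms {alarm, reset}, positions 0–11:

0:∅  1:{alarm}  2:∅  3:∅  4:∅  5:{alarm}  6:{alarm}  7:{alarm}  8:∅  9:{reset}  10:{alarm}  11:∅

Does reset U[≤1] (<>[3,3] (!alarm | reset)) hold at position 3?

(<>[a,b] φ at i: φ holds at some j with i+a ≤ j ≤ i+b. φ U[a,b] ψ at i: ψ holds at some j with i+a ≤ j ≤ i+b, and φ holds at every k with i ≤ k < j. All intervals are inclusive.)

Does not hold

Need some j in [3,4] with <>[3,3] (!alarm | reset), and reset at every k in [3,j-1].
  j=3: <>[3,3] (!alarm | reset) — fails (none in [6,6]).
  j=4: <>[3,3] (!alarm | reset) — fails (none in [7,7]).
No j in the window works → until fails.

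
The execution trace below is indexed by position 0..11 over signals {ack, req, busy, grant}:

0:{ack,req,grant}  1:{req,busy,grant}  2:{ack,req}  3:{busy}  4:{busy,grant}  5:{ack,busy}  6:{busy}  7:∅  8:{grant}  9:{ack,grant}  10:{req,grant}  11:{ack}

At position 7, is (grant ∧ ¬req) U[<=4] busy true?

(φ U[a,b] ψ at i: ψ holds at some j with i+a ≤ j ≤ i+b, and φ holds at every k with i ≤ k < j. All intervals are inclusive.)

Need some j in [7,11] with busy, and (grant ∧ ¬req) at every k in [7,j-1].
  j=7: busy false.
  j=8: busy false.
  j=9: busy false.
  j=10: busy false.
  j=11: busy false.
No j in the window works → until fails.

No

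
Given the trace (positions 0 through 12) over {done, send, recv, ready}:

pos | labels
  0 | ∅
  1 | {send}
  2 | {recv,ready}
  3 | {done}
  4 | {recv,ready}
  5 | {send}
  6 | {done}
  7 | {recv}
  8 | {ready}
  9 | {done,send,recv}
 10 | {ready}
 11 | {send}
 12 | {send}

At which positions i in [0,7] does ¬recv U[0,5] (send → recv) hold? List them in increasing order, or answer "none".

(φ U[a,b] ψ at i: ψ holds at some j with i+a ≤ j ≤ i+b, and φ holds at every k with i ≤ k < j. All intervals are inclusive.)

0, 1, 2, 3, 4, 5, 6, 7

Evaluate at each i in [0,7]:
  i=0: ✓ (rhs at j=0)
  i=1: ✓ (rhs at j=2; lhs holds on [1,1])
  i=2: ✓ (rhs at j=2)
  i=3: ✓ (rhs at j=3)
  i=4: ✓ (rhs at j=4)
  i=5: ✓ (rhs at j=6; lhs holds on [5,5])
  i=6: ✓ (rhs at j=6)
  i=7: ✓ (rhs at j=7)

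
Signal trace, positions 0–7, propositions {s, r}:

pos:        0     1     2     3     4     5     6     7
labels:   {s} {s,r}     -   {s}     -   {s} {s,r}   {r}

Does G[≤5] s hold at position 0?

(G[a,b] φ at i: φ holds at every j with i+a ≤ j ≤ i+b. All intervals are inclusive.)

No

Check s at every j in [0,5]:
  j=0: true
  j=1: true
  j=2: false
  j=3: true
  j=4: false
  j=5: true
Fails at j=2 → formula fails.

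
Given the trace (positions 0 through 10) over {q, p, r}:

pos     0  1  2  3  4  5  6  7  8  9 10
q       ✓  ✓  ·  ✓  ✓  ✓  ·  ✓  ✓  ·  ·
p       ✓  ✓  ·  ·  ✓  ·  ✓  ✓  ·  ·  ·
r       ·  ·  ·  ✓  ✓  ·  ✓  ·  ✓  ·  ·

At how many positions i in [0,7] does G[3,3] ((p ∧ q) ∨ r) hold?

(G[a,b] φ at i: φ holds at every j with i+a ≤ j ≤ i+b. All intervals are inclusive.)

5

Evaluate at each i in [0,7]:
  i=0: ✓ (all of [3,3])
  i=1: ✓ (all of [4,4])
  i=2: ✗ (fails at j=5)
  i=3: ✓ (all of [6,6])
  i=4: ✓ (all of [7,7])
  i=5: ✓ (all of [8,8])
  i=6: ✗ (fails at j=9)
  i=7: ✗ (fails at j=10)
Positions where it holds: {0, 1, 3, 4, 5} → 5.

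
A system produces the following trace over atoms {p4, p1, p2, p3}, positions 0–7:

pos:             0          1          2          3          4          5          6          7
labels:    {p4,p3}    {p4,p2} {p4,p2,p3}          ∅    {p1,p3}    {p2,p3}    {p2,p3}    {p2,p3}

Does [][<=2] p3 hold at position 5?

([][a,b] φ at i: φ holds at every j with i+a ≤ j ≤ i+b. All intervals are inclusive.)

Check p3 at every j in [5,7]:
  j=5: true
  j=6: true
  j=7: true
All positions satisfy it → formula holds.

True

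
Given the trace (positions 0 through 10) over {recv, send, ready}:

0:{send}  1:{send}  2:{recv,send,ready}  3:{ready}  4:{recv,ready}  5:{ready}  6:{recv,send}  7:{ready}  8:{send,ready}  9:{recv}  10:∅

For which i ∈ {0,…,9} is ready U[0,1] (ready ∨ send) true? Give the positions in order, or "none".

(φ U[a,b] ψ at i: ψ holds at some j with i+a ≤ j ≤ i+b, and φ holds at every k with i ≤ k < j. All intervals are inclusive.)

Evaluate at each i in [0,9]:
  i=0: ✓ (rhs at j=0)
  i=1: ✓ (rhs at j=1)
  i=2: ✓ (rhs at j=2)
  i=3: ✓ (rhs at j=3)
  i=4: ✓ (rhs at j=4)
  i=5: ✓ (rhs at j=5)
  i=6: ✓ (rhs at j=6)
  i=7: ✓ (rhs at j=7)
  i=8: ✓ (rhs at j=8)
  i=9: ✗ (no rhs in [9,10])

0, 1, 2, 3, 4, 5, 6, 7, 8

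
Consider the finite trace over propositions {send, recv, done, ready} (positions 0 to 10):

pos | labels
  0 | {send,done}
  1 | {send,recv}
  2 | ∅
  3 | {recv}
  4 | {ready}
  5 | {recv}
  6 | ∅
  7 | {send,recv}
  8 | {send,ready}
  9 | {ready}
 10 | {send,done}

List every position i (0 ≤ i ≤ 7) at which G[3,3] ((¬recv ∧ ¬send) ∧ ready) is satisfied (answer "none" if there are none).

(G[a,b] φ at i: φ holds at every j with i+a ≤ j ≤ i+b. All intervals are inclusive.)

1, 6

Evaluate at each i in [0,7]:
  i=0: ✗ (fails at j=3)
  i=1: ✓ (all of [4,4])
  i=2: ✗ (fails at j=5)
  i=3: ✗ (fails at j=6)
  i=4: ✗ (fails at j=7)
  i=5: ✗ (fails at j=8)
  i=6: ✓ (all of [9,9])
  i=7: ✗ (fails at j=10)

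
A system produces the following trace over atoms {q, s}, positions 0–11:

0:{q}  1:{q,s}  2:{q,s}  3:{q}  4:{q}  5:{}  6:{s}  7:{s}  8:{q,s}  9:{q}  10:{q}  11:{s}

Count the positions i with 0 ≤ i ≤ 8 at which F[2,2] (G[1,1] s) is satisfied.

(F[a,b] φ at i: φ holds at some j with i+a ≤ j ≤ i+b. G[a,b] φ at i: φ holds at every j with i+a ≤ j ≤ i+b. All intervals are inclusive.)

Evaluate at each i in [0,8]:
  i=0: ✗ (none in [2,2])
  i=1: ✗ (none in [3,3])
  i=2: ✗ (none in [4,4])
  i=3: ✓ (witness j=5)
  i=4: ✓ (witness j=6)
  i=5: ✓ (witness j=7)
  i=6: ✗ (none in [8,8])
  i=7: ✗ (none in [9,9])
  i=8: ✓ (witness j=10)
Positions where it holds: {3, 4, 5, 8} → 4.

4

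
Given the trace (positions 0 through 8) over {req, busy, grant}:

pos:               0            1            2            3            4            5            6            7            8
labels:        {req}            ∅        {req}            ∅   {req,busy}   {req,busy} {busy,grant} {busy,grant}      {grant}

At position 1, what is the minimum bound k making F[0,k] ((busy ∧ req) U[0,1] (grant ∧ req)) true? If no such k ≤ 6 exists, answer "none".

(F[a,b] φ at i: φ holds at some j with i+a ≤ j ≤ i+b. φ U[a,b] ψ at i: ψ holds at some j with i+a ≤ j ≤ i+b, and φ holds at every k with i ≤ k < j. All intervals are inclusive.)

Scan j = 1,2,… for ((busy ∧ req) U[0,1] (grant ∧ req)):
  j=1: fails
  j=2: fails
  j=3: fails
  j=4: fails
  j=5: fails
  j=6: fails
  j=7: fails
No j in [1,7] satisfies it → none.

none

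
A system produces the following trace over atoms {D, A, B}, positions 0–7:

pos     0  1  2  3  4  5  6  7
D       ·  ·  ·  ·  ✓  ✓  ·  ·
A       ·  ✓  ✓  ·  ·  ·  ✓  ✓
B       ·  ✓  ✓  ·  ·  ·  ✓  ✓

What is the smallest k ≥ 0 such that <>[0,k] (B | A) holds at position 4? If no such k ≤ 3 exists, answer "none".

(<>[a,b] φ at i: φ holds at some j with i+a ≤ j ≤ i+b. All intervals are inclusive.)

Scan j = 4,5,… for (B | A):
  j=4: fails
  j=5: fails
  j=6: holds
First hit at j=6, so smallest k = 6-4 = 2.

2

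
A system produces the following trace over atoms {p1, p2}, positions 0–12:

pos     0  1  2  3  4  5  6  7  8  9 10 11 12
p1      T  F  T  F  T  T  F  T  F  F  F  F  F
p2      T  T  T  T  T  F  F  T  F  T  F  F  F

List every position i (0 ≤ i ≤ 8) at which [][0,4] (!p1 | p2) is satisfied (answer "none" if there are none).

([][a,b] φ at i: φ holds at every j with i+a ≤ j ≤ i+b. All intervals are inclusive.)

0, 6, 7, 8

Evaluate at each i in [0,8]:
  i=0: ✓ (all of [0,4])
  i=1: ✗ (fails at j=5)
  i=2: ✗ (fails at j=5)
  i=3: ✗ (fails at j=5)
  i=4: ✗ (fails at j=5)
  i=5: ✗ (fails at j=5)
  i=6: ✓ (all of [6,10])
  i=7: ✓ (all of [7,11])
  i=8: ✓ (all of [8,12])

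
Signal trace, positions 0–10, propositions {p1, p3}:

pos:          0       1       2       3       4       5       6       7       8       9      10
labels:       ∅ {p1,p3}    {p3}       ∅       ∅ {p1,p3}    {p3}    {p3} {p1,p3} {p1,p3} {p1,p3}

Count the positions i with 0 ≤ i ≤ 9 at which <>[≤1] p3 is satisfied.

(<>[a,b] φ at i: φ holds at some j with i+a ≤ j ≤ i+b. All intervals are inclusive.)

9

Evaluate at each i in [0,9]:
  i=0: ✓ (witness j=1)
  i=1: ✓ (witness j=1)
  i=2: ✓ (witness j=2)
  i=3: ✗ (none in [3,4])
  i=4: ✓ (witness j=5)
  i=5: ✓ (witness j=5)
  i=6: ✓ (witness j=6)
  i=7: ✓ (witness j=7)
  i=8: ✓ (witness j=8)
  i=9: ✓ (witness j=9)
Positions where it holds: {0, 1, 2, 4, 5, 6, 7, 8, 9} → 9.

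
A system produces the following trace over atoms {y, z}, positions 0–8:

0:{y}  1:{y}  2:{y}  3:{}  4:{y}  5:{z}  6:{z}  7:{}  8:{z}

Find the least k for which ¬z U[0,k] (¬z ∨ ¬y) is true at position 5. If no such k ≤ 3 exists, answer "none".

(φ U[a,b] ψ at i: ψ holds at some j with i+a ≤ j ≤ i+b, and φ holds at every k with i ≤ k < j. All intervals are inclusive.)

Need earliest j ≥ 5 with (¬z ∨ ¬y), and ¬z at every k in [5,j-1].
  j=5: rhs holds (empty prefix). k = 0.

0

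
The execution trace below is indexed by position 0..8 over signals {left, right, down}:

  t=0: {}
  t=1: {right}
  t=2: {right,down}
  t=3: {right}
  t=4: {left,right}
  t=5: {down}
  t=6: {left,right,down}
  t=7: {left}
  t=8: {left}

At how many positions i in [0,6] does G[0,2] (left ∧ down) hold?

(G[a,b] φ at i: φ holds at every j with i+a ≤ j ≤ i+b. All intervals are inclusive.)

0

Evaluate at each i in [0,6]:
  i=0: ✗ (fails at j=0)
  i=1: ✗ (fails at j=1)
  i=2: ✗ (fails at j=2)
  i=3: ✗ (fails at j=3)
  i=4: ✗ (fails at j=4)
  i=5: ✗ (fails at j=5)
  i=6: ✗ (fails at j=7)
Positions where it holds: {} → 0.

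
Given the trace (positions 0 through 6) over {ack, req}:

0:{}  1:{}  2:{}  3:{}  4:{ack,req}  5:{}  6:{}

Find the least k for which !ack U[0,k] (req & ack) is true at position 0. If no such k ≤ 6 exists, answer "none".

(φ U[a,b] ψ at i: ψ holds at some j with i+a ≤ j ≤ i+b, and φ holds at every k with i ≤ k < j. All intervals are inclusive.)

Need earliest j ≥ 0 with (req & ack), and !ack at every k in [0,j-1].
  j=0: rhs fails.
  j=1: rhs fails.
  j=2: rhs fails.
  j=3: rhs fails.
  j=4: rhs holds; lhs holds on [0,3]. k = 4.

4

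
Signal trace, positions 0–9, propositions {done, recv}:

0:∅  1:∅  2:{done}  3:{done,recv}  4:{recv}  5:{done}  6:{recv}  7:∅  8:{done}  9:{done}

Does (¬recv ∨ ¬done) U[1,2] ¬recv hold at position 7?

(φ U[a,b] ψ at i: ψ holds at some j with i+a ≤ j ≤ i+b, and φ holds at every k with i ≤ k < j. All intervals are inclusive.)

Yes

Need some j in [8,9] with ¬recv, and (¬recv ∨ ¬done) at every k in [7,j-1].
  j=8: ¬recv holds; (¬recv ∨ ¬done) holds at every k in [7,7] → satisfied.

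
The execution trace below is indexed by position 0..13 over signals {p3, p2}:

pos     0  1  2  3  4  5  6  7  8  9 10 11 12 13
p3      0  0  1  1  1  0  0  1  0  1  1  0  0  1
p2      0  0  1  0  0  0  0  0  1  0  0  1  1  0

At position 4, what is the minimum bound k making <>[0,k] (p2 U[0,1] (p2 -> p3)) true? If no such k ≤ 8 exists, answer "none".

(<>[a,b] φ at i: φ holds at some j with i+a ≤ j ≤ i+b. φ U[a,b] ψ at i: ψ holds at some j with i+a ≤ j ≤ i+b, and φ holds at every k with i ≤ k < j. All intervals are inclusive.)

Scan j = 4,5,… for (p2 U[0,1] (p2 -> p3)):
  j=4: holds
First hit at j=4, so smallest k = 4-4 = 0.

0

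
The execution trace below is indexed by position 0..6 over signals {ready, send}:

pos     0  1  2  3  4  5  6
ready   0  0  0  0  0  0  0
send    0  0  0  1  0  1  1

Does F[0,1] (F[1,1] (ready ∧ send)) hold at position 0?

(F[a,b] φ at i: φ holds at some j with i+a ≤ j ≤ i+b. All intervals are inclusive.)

Check F[1,1] (ready ∧ send) at each j in [0,1]:
  j=0: fails (none in [1,1])
  j=1: fails (none in [2,2])
No position in the window satisfies it → formula fails.

False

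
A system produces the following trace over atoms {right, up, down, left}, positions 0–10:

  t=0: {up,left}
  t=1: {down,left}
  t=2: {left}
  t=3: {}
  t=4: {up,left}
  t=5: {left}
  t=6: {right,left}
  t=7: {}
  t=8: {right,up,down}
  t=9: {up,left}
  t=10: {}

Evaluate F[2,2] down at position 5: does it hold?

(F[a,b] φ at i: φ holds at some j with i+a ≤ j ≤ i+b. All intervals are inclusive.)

False

Check down at each j in [7,7]:
  j=7: false
No position in the window satisfies it → formula fails.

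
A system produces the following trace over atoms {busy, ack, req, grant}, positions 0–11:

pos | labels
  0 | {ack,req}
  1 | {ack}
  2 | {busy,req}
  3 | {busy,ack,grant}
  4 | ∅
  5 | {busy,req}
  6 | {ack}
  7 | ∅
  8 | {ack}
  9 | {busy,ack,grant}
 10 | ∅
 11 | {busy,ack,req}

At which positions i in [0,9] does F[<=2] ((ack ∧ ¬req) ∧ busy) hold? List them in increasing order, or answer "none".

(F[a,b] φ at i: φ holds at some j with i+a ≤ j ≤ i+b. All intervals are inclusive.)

1, 2, 3, 7, 8, 9

Evaluate at each i in [0,9]:
  i=0: ✗ (none in [0,2])
  i=1: ✓ (witness j=3)
  i=2: ✓ (witness j=3)
  i=3: ✓ (witness j=3)
  i=4: ✗ (none in [4,6])
  i=5: ✗ (none in [5,7])
  i=6: ✗ (none in [6,8])
  i=7: ✓ (witness j=9)
  i=8: ✓ (witness j=9)
  i=9: ✓ (witness j=9)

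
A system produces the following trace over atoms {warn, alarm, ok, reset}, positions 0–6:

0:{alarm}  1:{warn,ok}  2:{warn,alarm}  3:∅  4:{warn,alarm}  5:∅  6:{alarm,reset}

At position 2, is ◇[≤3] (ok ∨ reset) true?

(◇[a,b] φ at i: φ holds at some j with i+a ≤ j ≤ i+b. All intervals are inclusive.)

False

Check (ok ∨ reset) at each j in [2,5]:
  j=2: false
  j=3: false
  j=4: false
  j=5: false
No position in the window satisfies it → formula fails.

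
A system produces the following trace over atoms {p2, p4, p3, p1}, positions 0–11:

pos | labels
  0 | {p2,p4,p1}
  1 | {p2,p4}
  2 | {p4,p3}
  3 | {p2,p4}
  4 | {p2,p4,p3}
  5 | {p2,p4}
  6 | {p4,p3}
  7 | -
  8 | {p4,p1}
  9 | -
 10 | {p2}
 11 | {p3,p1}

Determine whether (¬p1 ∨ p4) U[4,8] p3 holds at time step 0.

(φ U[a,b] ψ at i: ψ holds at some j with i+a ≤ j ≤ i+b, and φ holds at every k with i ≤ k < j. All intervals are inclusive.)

Yes

Need some j in [4,8] with p3, and (¬p1 ∨ p4) at every k in [0,j-1].
  j=4: p3 holds; (¬p1 ∨ p4) holds at every k in [0,3] → satisfied.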